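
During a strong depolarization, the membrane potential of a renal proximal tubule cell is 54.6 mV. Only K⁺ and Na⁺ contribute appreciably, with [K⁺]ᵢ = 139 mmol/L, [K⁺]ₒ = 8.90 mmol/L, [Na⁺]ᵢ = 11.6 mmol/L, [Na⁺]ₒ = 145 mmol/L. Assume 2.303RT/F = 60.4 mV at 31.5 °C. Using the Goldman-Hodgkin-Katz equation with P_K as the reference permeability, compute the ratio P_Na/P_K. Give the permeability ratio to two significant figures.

21

Let α = P_Na/P_K. GHK: Vm = 60.4·log₁₀[(Kₒ + α·Naₒ)/(Kᵢ + α·Naᵢ)].
10^(Vm/60.4) = 10^(54.6/60.4) = 8.0163
So 8.0163·(Kᵢ + α·Naᵢ) = Kₒ + α·Naₒ → α = (8.0163·139.0 − 8.9) / (145.0 − 8.0163·11.6)
α = (1114 − 8.9) / (145.0 − 92.99) = 1105/52.01 = 21.25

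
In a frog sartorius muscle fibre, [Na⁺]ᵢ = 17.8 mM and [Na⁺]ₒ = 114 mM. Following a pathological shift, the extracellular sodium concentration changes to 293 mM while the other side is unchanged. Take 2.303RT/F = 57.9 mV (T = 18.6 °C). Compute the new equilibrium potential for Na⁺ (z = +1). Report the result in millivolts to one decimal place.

70.4 mV

After the shift: [Na⁺]_out = 293, [Na⁺]_in = 17.8 mM.
E_new = (57.9/1)·log₁₀(293/17.8) = 57.90 · (1.2164) = 70.43 mV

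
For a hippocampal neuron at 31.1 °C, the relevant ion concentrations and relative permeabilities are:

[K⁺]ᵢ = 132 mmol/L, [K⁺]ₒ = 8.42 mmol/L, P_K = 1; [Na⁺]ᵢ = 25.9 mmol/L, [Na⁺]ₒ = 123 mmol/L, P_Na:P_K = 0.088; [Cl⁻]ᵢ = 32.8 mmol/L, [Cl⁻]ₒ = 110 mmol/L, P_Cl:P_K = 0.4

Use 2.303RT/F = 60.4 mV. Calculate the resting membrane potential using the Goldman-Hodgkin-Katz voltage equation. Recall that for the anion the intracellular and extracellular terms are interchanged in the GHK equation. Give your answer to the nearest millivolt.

Vm = 60.4 · log₁₀[(Σ P·[cation]ₒ + Σ P·[anion]ᵢ) / (Σ P·[cation]ᵢ + Σ P·[anion]ₒ)]
Numerator = 1×8.42 + 0.088×123 + 0.4×32.8 = 32.36
Denominator = 1×132 + 0.088×25.9 + 0.4×110 = 178.3
Vm = 60.4 · log₁₀(0.18154) = 60.4 × (-0.7410) = -44.76 mV

-45 mV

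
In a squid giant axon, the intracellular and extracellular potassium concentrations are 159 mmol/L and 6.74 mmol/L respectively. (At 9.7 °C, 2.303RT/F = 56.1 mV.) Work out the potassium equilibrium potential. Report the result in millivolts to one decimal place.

-77.0 mV

E = (56.1/z) · log₁₀([K⁺]_out/[K⁺]_in) with z = +1.
= (56.1/1) · log₁₀(6.74/159) = 56.10 · log₁₀(0.04239)
= 56.10 · (-1.3727) = -77.01 mV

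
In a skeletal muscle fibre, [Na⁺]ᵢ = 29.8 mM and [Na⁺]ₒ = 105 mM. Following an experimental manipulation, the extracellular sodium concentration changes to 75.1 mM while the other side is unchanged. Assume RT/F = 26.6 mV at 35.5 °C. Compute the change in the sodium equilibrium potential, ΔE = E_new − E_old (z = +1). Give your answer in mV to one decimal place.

E_old = (26.6/1)·ln(105/29.8) = 33.50 mV
E_new = (26.6/1)·ln(75.1/29.8) = 24.59 mV
ΔE = 24.59 − (33.50) = -8.91 mV

-8.9 mV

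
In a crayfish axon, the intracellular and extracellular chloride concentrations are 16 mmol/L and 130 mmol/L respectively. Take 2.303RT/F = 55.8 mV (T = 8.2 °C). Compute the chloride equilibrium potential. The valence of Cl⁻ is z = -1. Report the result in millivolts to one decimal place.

E = (55.8/z) · log₁₀([Cl⁻]_out/[Cl⁻]_in) with z = -1.
For an anion, dividing by z = -1 reverses the sign.
= (55.8/-1) · log₁₀(130/16) = -55.80 · log₁₀(8.125)
= -55.80 · (0.9098) = -50.77 mV

-50.8 mV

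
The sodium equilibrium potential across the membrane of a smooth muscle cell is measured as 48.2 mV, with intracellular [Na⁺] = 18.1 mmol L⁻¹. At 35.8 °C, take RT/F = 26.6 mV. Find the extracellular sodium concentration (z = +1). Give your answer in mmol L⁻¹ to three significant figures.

Nernst: E = (26.6/1) · ln([out]/[in]), so ln([out]/[in]) = 48.2 × 1 / 26.6 = 1.8120.
[out]/[in] = e^(1.8120) = 6.123.
[out] = 6.123 × 18.1 = 110.8 mmol L⁻¹.

111 mmol L⁻¹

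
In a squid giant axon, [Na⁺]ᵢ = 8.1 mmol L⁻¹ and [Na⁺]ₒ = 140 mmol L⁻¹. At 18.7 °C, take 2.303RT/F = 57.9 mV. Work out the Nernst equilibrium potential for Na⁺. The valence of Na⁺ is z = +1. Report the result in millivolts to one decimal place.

71.7 mV

E = (57.9/z) · log₁₀([Na⁺]_out/[Na⁺]_in) with z = +1.
= (57.9/1) · log₁₀(140/8.1) = 57.90 · log₁₀(17.28)
= 57.90 · (1.2376) = 71.66 mV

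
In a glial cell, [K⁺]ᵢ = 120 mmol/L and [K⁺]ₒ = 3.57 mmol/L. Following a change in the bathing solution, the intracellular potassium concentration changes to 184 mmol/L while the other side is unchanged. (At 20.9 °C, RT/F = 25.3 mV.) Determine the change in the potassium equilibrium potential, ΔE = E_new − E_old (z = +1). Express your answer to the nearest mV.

-11 mV

E_old = (25.3/1)·ln(3.57/120) = -88.93 mV
E_new = (25.3/1)·ln(3.57/184) = -99.74 mV
ΔE = -99.74 − (-88.93) = -10.81 mV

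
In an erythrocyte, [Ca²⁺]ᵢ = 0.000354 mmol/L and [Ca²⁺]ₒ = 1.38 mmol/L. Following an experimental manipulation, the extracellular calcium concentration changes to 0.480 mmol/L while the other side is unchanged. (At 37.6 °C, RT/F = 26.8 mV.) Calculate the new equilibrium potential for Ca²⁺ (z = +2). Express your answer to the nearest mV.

97 mV

After the shift: [Ca²⁺]_out = 0.480, [Ca²⁺]_in = 0.000354 mmol/L.
E_new = (26.8/2)·ln(0.480/0.000354) = 13.40 · (7.2122) = 96.64 mV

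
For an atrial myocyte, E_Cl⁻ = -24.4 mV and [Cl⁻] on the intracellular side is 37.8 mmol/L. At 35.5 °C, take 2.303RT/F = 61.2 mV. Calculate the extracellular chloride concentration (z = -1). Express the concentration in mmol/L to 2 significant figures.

Nernst: E = (61.2/-1) · log₁₀([out]/[in]), so log₁₀([out]/[in]) = -24.4 × -1 / 61.2 = 0.3987.
[out]/[in] = 10^(0.3987) = 2.504.
[out] = 2.504 × 37.8 = 94.66 mmol/L.

95 mmol/L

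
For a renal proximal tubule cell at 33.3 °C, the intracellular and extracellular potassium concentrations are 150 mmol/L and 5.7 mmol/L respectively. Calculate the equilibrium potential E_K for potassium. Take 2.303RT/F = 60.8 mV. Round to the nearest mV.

-86 mV

E = (60.8/z) · log₁₀([K⁺]_out/[K⁺]_in) with z = +1.
= (60.8/1) · log₁₀(5.7/150) = 60.80 · log₁₀(0.038)
= 60.80 · (-1.4202) = -86.35 mV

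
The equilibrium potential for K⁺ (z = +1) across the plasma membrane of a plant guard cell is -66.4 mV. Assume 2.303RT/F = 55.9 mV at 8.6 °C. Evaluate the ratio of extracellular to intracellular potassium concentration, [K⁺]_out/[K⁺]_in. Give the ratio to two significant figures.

0.065

log₁₀([out]/[in]) = E·z/(55.9) = -66.4 × 1 / 55.9 = -1.1878
[out]/[in] = 10^(-1.1878) = 0.06489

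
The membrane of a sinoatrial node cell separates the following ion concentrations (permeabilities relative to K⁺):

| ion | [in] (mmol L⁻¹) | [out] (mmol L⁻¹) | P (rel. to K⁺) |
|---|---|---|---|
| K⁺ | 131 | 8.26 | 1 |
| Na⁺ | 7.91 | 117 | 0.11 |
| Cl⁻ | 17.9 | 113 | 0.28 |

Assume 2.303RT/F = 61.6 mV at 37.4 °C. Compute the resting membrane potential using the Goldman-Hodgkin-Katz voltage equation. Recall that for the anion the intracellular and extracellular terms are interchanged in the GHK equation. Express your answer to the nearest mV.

-49 mV

Vm = 61.6 · log₁₀[(Σ P·[cation]ₒ + Σ P·[anion]ᵢ) / (Σ P·[cation]ᵢ + Σ P·[anion]ₒ)]
Numerator = 1×8.26 + 0.11×117 + 0.28×17.9 = 26.14
Denominator = 1×131 + 0.11×7.91 + 0.28×113 = 163.5
Vm = 61.6 · log₁₀(0.15988) = 61.6 × (-0.7962) = -49.05 mV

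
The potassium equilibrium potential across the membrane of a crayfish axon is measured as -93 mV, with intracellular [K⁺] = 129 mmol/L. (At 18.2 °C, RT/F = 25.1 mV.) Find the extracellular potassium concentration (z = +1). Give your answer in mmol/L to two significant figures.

3.2 mmol/L

Nernst: E = (25.1/1) · ln([out]/[in]), so ln([out]/[in]) = -93.0 × 1 / 25.1 = -3.7052.
[out]/[in] = e^(-3.7052) = 0.0246.
[out] = 0.0246 × 129 = 3.173 mmol/L.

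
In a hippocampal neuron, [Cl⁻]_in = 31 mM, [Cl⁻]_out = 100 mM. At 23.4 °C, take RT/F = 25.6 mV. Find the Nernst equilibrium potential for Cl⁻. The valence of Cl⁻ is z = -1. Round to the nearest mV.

-30 mV

E = (25.6/z) · ln([Cl⁻]_out/[Cl⁻]_in) with z = -1.
For an anion, dividing by z = -1 reverses the sign.
= (25.6/-1) · ln(100/31) = -25.60 · ln(3.226)
= -25.60 · (1.1712) = -29.98 mV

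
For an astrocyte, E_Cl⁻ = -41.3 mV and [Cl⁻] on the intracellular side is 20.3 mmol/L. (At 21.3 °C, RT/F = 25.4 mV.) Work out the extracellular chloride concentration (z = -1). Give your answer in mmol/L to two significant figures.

Nernst: E = (25.4/-1) · ln([out]/[in]), so ln([out]/[in]) = -41.3 × -1 / 25.4 = 1.6260.
[out]/[in] = e^(1.6260) = 5.083.
[out] = 5.083 × 20.3 = 103.2 mmol/L.

100 mmol/L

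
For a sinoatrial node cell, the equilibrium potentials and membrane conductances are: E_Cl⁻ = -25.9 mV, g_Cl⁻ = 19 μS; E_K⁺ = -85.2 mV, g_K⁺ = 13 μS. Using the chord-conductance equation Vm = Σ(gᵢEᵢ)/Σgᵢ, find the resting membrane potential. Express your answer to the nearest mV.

-50 mV

Σ gᵢEᵢ = 19·(-25.9) + 13·(-85.2) = -1599.70
Σ gᵢ = 19 + 13 = 32
Vm = -1599.70 / 32 = -49.99 mV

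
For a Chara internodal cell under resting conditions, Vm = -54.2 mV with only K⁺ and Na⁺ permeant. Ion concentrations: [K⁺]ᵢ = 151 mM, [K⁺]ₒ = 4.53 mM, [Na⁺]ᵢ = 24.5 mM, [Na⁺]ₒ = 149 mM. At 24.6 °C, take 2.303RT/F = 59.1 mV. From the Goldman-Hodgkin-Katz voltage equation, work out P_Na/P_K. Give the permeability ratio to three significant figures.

0.0941

Let α = P_Na/P_K. GHK: Vm = 59.1·log₁₀[(Kₒ + α·Naₒ)/(Kᵢ + α·Naᵢ)].
10^(Vm/59.1) = 10^(-54.2/59.1) = 0.12103
So 0.12103·(Kᵢ + α·Naᵢ) = Kₒ + α·Naₒ → α = (0.12103·151.0 − 4.53) / (149.0 − 0.12103·24.5)
α = (18.28 − 4.53) / (149.0 − 2.965) = 13.75/146 = 0.09413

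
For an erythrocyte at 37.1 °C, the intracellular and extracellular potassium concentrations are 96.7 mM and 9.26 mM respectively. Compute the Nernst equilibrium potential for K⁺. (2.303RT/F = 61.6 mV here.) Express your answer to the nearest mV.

-63 mV

E = (61.6/z) · log₁₀([K⁺]_out/[K⁺]_in) with z = +1.
= (61.6/1) · log₁₀(9.26/96.7) = 61.60 · log₁₀(0.09576)
= 61.60 · (-1.0188) = -62.76 mV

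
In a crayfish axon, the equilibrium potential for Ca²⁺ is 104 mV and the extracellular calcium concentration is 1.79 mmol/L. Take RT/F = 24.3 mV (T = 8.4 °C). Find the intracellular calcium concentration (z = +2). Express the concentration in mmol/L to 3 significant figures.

Nernst: E = (24.3/2) · ln([out]/[in]), so ln([out]/[in]) = 104.0 × 2 / 24.3 = 8.5597.
[out]/[in] = e^(8.5597) = 5217.
[in] = 1.79 / 5217 = 0.0003431 mmol/L.

0.000343 mmol/L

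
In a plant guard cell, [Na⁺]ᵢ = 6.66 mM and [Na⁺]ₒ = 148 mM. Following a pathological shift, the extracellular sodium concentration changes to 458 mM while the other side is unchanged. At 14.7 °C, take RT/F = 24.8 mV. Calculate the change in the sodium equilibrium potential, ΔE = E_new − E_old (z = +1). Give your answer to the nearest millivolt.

28 mV

E_old = (24.8/1)·ln(148/6.66) = 76.91 mV
E_new = (24.8/1)·ln(458/6.66) = 104.92 mV
ΔE = 104.92 − (76.91) = 28.02 mV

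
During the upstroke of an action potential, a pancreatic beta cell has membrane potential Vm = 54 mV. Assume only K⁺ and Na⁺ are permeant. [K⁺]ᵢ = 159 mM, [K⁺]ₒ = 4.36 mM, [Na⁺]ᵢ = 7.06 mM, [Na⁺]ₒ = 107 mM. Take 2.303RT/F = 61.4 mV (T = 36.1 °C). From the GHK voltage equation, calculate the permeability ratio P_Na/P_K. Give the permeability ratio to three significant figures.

Let α = P_Na/P_K. GHK: Vm = 61.4·log₁₀[(Kₒ + α·Naₒ)/(Kᵢ + α·Naᵢ)].
10^(Vm/61.4) = 10^(54.0/61.4) = 7.5767
So 7.5767·(Kᵢ + α·Naᵢ) = Kₒ + α·Naₒ → α = (7.5767·159.0 − 4.36) / (107.0 − 7.5767·7.06)
α = (1205 − 4.36) / (107.0 − 53.49) = 1200/53.51 = 22.43

22.4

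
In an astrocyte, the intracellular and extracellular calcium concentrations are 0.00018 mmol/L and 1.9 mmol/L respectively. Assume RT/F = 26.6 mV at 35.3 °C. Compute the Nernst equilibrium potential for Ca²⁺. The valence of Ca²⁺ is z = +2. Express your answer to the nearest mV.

123 mV

E = (26.6/z) · ln([Ca²⁺]_out/[Ca²⁺]_in) with z = +2.
= (26.6/2) · ln(1.9/0.00018) = 13.30 · ln(1.056e+04)
= 13.30 · (9.2644) = 123.22 mV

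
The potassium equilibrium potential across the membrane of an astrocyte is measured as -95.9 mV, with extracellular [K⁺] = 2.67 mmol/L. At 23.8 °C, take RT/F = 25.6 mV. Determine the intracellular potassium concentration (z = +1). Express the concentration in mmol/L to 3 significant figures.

Nernst: E = (25.6/1) · ln([out]/[in]), so ln([out]/[in]) = -95.9 × 1 / 25.6 = -3.7461.
[out]/[in] = e^(-3.7461) = 0.02361.
[in] = 2.67 / 0.02361 = 113.1 mmol/L.

113 mmol/L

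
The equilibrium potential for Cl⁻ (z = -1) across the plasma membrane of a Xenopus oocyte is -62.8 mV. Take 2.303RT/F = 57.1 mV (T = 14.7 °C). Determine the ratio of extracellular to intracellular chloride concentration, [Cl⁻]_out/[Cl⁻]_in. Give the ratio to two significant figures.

13

log₁₀([out]/[in]) = E·z/(57.1) = -62.8 × -1 / 57.1 = 1.0998
[out]/[in] = 10^(1.0998) = 12.58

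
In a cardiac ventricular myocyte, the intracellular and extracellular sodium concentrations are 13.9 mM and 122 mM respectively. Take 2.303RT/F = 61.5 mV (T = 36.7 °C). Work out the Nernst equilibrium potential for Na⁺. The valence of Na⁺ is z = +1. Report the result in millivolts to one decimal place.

E = (61.5/z) · log₁₀([Na⁺]_out/[Na⁺]_in) with z = +1.
= (61.5/1) · log₁₀(122/13.9) = 61.50 · log₁₀(8.777)
= 61.50 · (0.9433) = 58.02 mV

58.0 mV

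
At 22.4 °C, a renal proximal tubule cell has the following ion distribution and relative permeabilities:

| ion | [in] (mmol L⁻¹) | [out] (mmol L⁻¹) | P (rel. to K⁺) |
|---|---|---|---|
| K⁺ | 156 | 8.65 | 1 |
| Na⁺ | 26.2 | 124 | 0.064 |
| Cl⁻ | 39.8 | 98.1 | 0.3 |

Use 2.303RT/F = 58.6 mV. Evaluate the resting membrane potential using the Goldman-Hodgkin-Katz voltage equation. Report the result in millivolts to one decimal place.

-47.9 mV

Vm = 58.6 · log₁₀[(Σ P·[cation]ₒ + Σ P·[anion]ᵢ) / (Σ P·[cation]ᵢ + Σ P·[anion]ₒ)]
Numerator = 1×8.65 + 0.064×124 + 0.3×39.8 = 28.53
Denominator = 1×156 + 0.064×26.2 + 0.3×98.1 = 187.1
Vm = 58.6 · log₁₀(0.15246) = 58.6 × (-0.8168) = -47.87 mV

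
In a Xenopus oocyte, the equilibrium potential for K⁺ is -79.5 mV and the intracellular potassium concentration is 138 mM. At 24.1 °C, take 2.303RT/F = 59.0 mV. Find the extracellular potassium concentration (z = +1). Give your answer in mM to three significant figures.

Nernst: E = (59.0/1) · log₁₀([out]/[in]), so log₁₀([out]/[in]) = -79.5 × 1 / 59.0 = -1.3475.
[out]/[in] = 10^(-1.3475) = 0.04493.
[out] = 0.04493 × 138 = 6.2 mM.

6.20 mM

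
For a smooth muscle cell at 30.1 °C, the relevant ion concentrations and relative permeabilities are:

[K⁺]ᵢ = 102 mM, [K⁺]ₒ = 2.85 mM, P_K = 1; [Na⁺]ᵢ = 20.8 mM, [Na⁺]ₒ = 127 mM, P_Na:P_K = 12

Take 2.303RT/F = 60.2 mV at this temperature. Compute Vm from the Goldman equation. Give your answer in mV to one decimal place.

Vm = 60.2 · log₁₀[(Σ P·[cation]ₒ + Σ P·[anion]ᵢ) / (Σ P·[cation]ᵢ + Σ P·[anion]ₒ)]
Numerator = 1×2.85 + 12×127 = 1527
Denominator = 1×102 + 12×20.8 = 351.6
Vm = 60.2 · log₁₀(4.3426) = 60.2 × (0.6377) = 38.39 mV

38.4 mV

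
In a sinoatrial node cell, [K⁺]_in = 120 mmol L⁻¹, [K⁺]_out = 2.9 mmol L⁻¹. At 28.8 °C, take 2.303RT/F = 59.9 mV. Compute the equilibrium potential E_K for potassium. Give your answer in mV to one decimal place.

-96.8 mV

E = (59.9/z) · log₁₀([K⁺]_out/[K⁺]_in) with z = +1.
= (59.9/1) · log₁₀(2.9/120) = 59.90 · log₁₀(0.02417)
= 59.90 · (-1.6168) = -96.85 mV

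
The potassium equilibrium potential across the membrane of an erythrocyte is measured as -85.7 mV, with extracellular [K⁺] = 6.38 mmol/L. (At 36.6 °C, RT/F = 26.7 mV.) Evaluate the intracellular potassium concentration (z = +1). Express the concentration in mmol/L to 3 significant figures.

Nernst: E = (26.7/1) · ln([out]/[in]), so ln([out]/[in]) = -85.7 × 1 / 26.7 = -3.2097.
[out]/[in] = e^(-3.2097) = 0.04037.
[in] = 6.38 / 0.04037 = 158 mmol/L.

158 mmol/L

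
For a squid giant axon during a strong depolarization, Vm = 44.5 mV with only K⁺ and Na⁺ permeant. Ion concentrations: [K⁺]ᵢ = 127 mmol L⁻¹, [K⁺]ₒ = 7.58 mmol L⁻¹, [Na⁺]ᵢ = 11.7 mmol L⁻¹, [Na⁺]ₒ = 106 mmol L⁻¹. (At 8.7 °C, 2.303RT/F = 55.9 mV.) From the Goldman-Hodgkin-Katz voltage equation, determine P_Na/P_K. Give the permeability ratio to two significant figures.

24

Let α = P_Na/P_K. GHK: Vm = 55.9·log₁₀[(Kₒ + α·Naₒ)/(Kᵢ + α·Naᵢ)].
10^(Vm/55.9) = 10^(44.5/55.9) = 6.2527
So 6.2527·(Kᵢ + α·Naᵢ) = Kₒ + α·Naₒ → α = (6.2527·127.0 − 7.58) / (106.0 − 6.2527·11.7)
α = (794.1 − 7.58) / (106.0 − 73.16) = 786.5/32.84 = 23.95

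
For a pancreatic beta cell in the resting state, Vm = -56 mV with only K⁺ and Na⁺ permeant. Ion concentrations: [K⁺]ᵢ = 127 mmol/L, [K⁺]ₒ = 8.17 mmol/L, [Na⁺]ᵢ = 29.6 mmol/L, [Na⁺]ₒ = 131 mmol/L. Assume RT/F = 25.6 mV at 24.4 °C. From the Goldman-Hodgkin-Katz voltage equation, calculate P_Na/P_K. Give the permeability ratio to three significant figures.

0.0476

Let α = P_Na/P_K. GHK: Vm = 25.6·ln[(Kₒ + α·Naₒ)/(Kᵢ + α·Naᵢ)].
e^(Vm/25.6) = e^(-56.0/25.6) = 0.1122
So 0.1122·(Kᵢ + α·Naᵢ) = Kₒ + α·Naₒ → α = (0.1122·127.0 − 8.17) / (131.0 − 0.1122·29.6)
α = (14.25 − 8.17) / (131.0 − 3.321) = 6.079/127.7 = 0.04761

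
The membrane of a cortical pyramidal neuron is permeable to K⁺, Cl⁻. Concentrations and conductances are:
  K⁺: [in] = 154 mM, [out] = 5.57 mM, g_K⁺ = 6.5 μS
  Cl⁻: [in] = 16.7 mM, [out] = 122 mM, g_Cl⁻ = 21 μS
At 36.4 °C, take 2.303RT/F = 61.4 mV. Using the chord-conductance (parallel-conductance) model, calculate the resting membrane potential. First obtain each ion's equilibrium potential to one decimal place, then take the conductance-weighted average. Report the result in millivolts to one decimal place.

-61.4 mV

E_K⁺ = (61.4/1)·log₁₀(5.57/154) = -88.5 mV
E_Cl⁻ = (61.4/-1)·log₁₀(122/16.7) = -53.0 mV
Vm = (Σ gᵢEᵢ)/(Σ gᵢ) = (6.5·-88.5 + 21·-53.0) / (6.5 + 21)
= -1688.25 / 27.5 = -61.39 mV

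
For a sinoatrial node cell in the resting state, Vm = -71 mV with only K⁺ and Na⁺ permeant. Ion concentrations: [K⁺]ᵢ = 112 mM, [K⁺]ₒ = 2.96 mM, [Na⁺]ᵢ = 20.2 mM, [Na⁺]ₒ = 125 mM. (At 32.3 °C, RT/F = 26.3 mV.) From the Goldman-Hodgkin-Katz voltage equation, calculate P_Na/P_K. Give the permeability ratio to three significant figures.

Let α = P_Na/P_K. GHK: Vm = 26.3·ln[(Kₒ + α·Naₒ)/(Kᵢ + α·Naᵢ)].
e^(Vm/26.3) = e^(-71.0/26.3) = 0.067231
So 0.067231·(Kᵢ + α·Naᵢ) = Kₒ + α·Naₒ → α = (0.067231·112.0 − 2.96) / (125.0 − 0.067231·20.2)
α = (7.53 − 2.96) / (125.0 − 1.358) = 4.57/123.6 = 0.03696

0.0370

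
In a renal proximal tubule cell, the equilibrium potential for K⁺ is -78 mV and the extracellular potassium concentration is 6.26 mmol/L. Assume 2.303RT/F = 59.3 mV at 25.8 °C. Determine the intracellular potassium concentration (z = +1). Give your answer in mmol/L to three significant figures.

129 mmol/L

Nernst: E = (59.3/1) · log₁₀([out]/[in]), so log₁₀([out]/[in]) = -78.0 × 1 / 59.3 = -1.3153.
[out]/[in] = 10^(-1.3153) = 0.04838.
[in] = 6.26 / 0.04838 = 129.4 mmol/L.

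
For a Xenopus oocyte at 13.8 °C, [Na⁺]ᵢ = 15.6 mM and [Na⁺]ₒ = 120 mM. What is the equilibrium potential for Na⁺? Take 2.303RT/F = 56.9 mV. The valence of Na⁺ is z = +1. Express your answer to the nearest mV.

50 mV

E = (56.9/z) · log₁₀([Na⁺]_out/[Na⁺]_in) with z = +1.
= (56.9/1) · log₁₀(120/15.6) = 56.90 · log₁₀(7.692)
= 56.90 · (0.8861) = 50.42 mV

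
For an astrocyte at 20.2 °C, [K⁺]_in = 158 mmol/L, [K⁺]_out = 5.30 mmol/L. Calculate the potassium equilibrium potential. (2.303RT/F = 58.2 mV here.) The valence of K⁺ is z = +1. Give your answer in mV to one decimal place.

E = (58.2/z) · log₁₀([K⁺]_out/[K⁺]_in) with z = +1.
= (58.2/1) · log₁₀(5.30/158) = 58.20 · log₁₀(0.03354)
= 58.20 · (-1.4744) = -85.81 mV

-85.8 mV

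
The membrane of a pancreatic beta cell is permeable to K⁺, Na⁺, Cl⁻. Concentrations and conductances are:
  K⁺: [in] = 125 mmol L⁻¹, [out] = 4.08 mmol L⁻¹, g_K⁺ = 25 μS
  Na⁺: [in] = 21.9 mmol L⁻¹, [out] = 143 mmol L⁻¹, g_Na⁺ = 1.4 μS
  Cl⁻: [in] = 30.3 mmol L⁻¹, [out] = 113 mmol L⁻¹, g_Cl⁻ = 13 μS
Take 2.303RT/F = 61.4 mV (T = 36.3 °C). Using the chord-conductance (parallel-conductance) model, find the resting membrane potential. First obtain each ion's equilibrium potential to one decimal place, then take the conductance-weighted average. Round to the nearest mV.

-68 mV

E_K⁺ = (61.4/1)·log₁₀(4.08/125) = -91.3 mV
E_Na⁺ = (61.4/1)·log₁₀(143/21.9) = 50.0 mV
E_Cl⁻ = (61.4/-1)·log₁₀(113/30.3) = -35.1 mV
Vm = (Σ gᵢEᵢ)/(Σ gᵢ) = (25·-91.3 + 1.4·50.0 + 13·-35.1) / (25 + 1.4 + 13)
= -2668.80 / 39.4 = -67.74 mV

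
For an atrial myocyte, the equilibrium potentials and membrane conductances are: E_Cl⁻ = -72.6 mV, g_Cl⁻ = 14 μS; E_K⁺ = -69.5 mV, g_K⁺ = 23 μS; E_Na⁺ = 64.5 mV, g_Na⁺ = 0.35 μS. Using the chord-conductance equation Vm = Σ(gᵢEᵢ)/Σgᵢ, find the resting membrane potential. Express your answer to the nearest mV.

Σ gᵢEᵢ = 14·(-72.6) + 23·(-69.5) + 0.35·(64.5) = -2592.32
Σ gᵢ = 14 + 23 + 0.35 = 37.35
Vm = -2592.32 / 37.35 = -69.41 mV

-69 mV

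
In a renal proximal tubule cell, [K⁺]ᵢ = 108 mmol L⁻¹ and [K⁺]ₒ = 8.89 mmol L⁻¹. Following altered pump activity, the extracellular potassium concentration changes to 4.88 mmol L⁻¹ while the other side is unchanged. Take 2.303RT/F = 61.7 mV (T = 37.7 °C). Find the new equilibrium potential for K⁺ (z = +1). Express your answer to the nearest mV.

After the shift: [K⁺]_out = 4.88, [K⁺]_in = 108 mmol L⁻¹.
E_new = (61.7/1)·log₁₀(4.88/108) = 61.70 · (-1.3450) = -82.99 mV

-83 mV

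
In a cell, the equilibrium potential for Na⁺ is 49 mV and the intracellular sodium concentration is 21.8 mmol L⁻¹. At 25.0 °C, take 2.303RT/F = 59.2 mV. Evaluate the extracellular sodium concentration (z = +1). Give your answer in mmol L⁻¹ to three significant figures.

Nernst: E = (59.2/1) · log₁₀([out]/[in]), so log₁₀([out]/[in]) = 49.0 × 1 / 59.2 = 0.8277.
[out]/[in] = 10^(0.8277) = 6.725.
[out] = 6.725 × 21.8 = 146.6 mmol L⁻¹.

147 mmol L⁻¹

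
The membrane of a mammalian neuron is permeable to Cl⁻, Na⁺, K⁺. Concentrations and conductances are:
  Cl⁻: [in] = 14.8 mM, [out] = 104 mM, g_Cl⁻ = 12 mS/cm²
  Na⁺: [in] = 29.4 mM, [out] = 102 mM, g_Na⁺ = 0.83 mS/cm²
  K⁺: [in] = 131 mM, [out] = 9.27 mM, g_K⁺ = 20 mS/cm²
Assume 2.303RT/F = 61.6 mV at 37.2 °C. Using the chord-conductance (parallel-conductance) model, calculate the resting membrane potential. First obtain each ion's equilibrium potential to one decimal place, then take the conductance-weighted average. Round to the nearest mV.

-61 mV

E_Cl⁻ = (61.6/-1)·log₁₀(104/14.8) = -52.2 mV
E_Na⁺ = (61.6/1)·log₁₀(102/29.4) = 33.3 mV
E_K⁺ = (61.6/1)·log₁₀(9.27/131) = -70.9 mV
Vm = (Σ gᵢEᵢ)/(Σ gᵢ) = (12·-52.2 + 0.83·33.3 + 20·-70.9) / (12 + 0.83 + 20)
= -2016.76 / 32.83 = -61.43 mV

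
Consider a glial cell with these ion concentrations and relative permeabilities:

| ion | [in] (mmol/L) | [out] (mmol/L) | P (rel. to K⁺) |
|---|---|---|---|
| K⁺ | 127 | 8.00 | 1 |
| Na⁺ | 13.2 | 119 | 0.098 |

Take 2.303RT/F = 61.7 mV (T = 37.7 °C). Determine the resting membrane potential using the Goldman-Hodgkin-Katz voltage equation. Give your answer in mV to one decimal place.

-50.3 mV

Vm = 61.7 · log₁₀[(Σ P·[cation]ₒ + Σ P·[anion]ᵢ) / (Σ P·[cation]ᵢ + Σ P·[anion]ₒ)]
Numerator = 1×8.00 + 0.098×119 = 19.66
Denominator = 1×127 + 0.098×13.2 = 128.3
Vm = 61.7 · log₁₀(0.15326) = 61.7 × (-0.8146) = -50.26 mV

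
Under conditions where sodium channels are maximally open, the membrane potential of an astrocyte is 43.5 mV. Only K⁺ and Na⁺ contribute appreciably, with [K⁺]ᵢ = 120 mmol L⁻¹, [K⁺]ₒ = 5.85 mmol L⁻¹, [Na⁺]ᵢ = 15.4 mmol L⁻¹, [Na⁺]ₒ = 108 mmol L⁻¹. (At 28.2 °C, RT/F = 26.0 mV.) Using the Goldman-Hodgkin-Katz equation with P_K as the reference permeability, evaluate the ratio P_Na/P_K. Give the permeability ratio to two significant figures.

24

Let α = P_Na/P_K. GHK: Vm = 26.0·ln[(Kₒ + α·Naₒ)/(Kᵢ + α·Naᵢ)].
e^(Vm/26.0) = e^(43.5/26.0) = 5.3285
So 5.3285·(Kᵢ + α·Naᵢ) = Kₒ + α·Naₒ → α = (5.3285·120.0 − 5.85) / (108.0 − 5.3285·15.4)
α = (639.4 − 5.85) / (108.0 − 82.06) = 633.6/25.94 = 24.42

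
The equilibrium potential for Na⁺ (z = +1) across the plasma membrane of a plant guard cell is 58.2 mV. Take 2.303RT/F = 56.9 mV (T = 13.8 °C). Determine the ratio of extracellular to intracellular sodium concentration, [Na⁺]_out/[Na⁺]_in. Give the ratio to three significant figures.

10.5

log₁₀([out]/[in]) = E·z/(56.9) = 58.2 × 1 / 56.9 = 1.0228
[out]/[in] = 10^(1.0228) = 10.54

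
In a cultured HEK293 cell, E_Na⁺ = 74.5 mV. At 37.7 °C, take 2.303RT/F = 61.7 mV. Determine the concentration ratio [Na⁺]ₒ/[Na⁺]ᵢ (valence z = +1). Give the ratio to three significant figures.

16.1

log₁₀([out]/[in]) = E·z/(61.7) = 74.5 × 1 / 61.7 = 1.2075
[out]/[in] = 10^(1.2075) = 16.12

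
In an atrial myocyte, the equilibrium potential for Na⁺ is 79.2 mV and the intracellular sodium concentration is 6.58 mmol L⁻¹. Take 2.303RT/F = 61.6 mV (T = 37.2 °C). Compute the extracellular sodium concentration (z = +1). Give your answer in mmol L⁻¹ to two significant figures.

130 mmol L⁻¹

Nernst: E = (61.6/1) · log₁₀([out]/[in]), so log₁₀([out]/[in]) = 79.2 × 1 / 61.6 = 1.2857.
[out]/[in] = 10^(1.2857) = 19.31.
[out] = 19.31 × 6.58 = 127 mmol L⁻¹.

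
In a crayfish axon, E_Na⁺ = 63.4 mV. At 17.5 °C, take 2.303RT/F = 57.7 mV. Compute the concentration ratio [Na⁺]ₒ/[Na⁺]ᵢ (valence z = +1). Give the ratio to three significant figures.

log₁₀([out]/[in]) = E·z/(57.7) = 63.4 × 1 / 57.7 = 1.0988
[out]/[in] = 10^(1.0988) = 12.55

12.6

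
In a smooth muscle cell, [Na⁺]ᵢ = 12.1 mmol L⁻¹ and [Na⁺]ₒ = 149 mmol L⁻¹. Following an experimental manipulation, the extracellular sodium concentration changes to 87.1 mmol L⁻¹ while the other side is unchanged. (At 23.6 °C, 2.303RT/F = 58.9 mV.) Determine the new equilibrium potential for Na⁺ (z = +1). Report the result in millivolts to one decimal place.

After the shift: [Na⁺]_out = 87.1, [Na⁺]_in = 12.1 mmol L⁻¹.
E_new = (58.9/1)·log₁₀(87.1/12.1) = 58.90 · (0.8572) = 50.49 mV

50.5 mV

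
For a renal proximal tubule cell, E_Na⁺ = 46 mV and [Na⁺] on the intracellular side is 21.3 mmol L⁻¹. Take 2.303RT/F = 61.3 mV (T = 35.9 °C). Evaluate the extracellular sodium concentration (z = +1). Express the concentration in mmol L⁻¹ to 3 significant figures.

120 mmol L⁻¹

Nernst: E = (61.3/1) · log₁₀([out]/[in]), so log₁₀([out]/[in]) = 46.0 × 1 / 61.3 = 0.7504.
[out]/[in] = 10^(0.7504) = 5.629.
[out] = 5.629 × 21.3 = 119.9 mmol L⁻¹.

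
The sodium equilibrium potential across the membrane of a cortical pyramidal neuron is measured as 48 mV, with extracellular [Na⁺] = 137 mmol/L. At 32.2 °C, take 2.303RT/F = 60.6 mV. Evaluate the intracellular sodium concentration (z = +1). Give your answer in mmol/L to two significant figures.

22 mmol/L

Nernst: E = (60.6/1) · log₁₀([out]/[in]), so log₁₀([out]/[in]) = 48.0 × 1 / 60.6 = 0.7921.
[out]/[in] = 10^(0.7921) = 6.196.
[in] = 137 / 6.196 = 22.11 mmol/L.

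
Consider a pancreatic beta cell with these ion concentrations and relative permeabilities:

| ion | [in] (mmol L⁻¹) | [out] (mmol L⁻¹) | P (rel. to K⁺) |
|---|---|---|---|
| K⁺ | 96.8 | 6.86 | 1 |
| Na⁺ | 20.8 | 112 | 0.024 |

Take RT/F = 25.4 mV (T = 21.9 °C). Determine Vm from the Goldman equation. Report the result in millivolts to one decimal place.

-59.0 mV

Vm = 25.4 · ln[(Σ P·[cation]ₒ + Σ P·[anion]ᵢ) / (Σ P·[cation]ᵢ + Σ P·[anion]ₒ)]
Numerator = 1×6.86 + 0.024×112 = 9.548
Denominator = 1×96.8 + 0.024×20.8 = 97.3
Vm = 25.4 · ln(0.09813) = 25.4 × (-2.3215) = -58.97 mV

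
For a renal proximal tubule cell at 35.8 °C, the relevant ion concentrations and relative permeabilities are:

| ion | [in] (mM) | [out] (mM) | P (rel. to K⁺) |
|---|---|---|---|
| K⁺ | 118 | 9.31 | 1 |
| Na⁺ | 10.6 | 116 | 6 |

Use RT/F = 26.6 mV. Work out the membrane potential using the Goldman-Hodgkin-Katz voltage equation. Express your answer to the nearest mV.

Vm = 26.6 · ln[(Σ P·[cation]ₒ + Σ P·[anion]ᵢ) / (Σ P·[cation]ᵢ + Σ P·[anion]ₒ)]
Numerator = 1×9.31 + 6×116 = 705.3
Denominator = 1×118 + 6×10.6 = 181.6
Vm = 26.6 · ln(3.8839) = 26.6 × (1.3568) = 36.09 mV

36 mV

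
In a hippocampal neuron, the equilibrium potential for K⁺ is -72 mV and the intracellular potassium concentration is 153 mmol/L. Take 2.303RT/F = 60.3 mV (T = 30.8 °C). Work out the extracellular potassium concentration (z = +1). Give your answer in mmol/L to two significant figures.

Nernst: E = (60.3/1) · log₁₀([out]/[in]), so log₁₀([out]/[in]) = -72.0 × 1 / 60.3 = -1.1940.
[out]/[in] = 10^(-1.1940) = 0.06397.
[out] = 0.06397 × 153 = 9.787 mmol/L.

9.8 mmol/L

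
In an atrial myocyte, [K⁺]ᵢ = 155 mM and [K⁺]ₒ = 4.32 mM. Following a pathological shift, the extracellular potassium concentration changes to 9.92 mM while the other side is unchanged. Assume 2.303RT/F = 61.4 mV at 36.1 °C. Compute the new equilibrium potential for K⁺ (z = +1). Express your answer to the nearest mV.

After the shift: [K⁺]_out = 9.92, [K⁺]_in = 155 mM.
E_new = (61.4/1)·log₁₀(9.92/155) = 61.40 · (-1.1938) = -73.30 mV

-73 mV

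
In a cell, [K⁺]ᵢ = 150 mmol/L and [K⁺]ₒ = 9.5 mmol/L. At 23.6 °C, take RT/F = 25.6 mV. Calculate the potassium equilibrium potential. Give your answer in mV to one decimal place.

E = (25.6/z) · ln([K⁺]_out/[K⁺]_in) with z = +1.
= (25.6/1) · ln(9.5/150) = 25.60 · ln(0.06333)
= 25.60 · (-2.7593) = -70.64 mV

-70.6 mV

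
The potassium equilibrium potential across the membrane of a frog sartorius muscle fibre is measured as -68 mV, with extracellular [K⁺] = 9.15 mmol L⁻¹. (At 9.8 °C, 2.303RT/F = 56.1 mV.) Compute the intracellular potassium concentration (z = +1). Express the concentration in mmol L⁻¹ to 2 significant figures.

Nernst: E = (56.1/1) · log₁₀([out]/[in]), so log₁₀([out]/[in]) = -68.0 × 1 / 56.1 = -1.2121.
[out]/[in] = 10^(-1.2121) = 0.06136.
[in] = 9.15 / 0.06136 = 149.1 mmol L⁻¹.

150 mmol L⁻¹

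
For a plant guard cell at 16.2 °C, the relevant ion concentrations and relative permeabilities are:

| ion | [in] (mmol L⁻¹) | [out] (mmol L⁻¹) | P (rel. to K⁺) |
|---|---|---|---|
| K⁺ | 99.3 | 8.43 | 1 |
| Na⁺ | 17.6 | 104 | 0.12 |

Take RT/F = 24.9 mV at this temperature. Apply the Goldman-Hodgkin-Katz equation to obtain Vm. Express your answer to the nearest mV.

-39 mV

Vm = 24.9 · ln[(Σ P·[cation]ₒ + Σ P·[anion]ᵢ) / (Σ P·[cation]ᵢ + Σ P·[anion]ₒ)]
Numerator = 1×8.43 + 0.12×104 = 20.91
Denominator = 1×99.3 + 0.12×17.6 = 101.4
Vm = 24.9 · ln(0.20619) = 24.9 × (-1.5790) = -39.32 mV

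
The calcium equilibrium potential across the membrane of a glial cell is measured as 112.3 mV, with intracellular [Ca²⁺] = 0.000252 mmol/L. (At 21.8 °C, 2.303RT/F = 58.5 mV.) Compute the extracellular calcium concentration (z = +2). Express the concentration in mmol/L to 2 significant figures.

Nernst: E = (58.5/2) · log₁₀([out]/[in]), so log₁₀([out]/[in]) = 112.3 × 2 / 58.5 = 3.8393.
[out]/[in] = 10^(3.8393) = 6907.
[out] = 6907 × 0.000252 = 1.741 mmol/L.

1.7 mmol/L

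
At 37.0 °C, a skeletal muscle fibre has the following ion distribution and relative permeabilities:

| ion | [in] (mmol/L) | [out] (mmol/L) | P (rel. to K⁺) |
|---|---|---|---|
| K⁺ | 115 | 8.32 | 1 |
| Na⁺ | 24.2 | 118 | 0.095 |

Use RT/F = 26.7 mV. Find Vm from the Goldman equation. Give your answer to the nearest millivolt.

Vm = 26.7 · ln[(Σ P·[cation]ₒ + Σ P·[anion]ᵢ) / (Σ P·[cation]ᵢ + Σ P·[anion]ₒ)]
Numerator = 1×8.32 + 0.095×118 = 19.53
Denominator = 1×115 + 0.095×24.2 = 117.3
Vm = 26.7 · ln(0.1665) = 26.7 × (-1.7928) = -47.87 mV

-48 mV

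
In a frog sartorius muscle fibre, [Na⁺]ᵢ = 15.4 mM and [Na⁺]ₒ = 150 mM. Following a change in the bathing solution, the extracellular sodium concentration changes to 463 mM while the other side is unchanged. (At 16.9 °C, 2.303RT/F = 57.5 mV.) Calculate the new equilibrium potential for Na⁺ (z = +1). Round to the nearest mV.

85 mV

After the shift: [Na⁺]_out = 463, [Na⁺]_in = 15.4 mM.
E_new = (57.5/1)·log₁₀(463/15.4) = 57.50 · (1.4781) = 84.99 mV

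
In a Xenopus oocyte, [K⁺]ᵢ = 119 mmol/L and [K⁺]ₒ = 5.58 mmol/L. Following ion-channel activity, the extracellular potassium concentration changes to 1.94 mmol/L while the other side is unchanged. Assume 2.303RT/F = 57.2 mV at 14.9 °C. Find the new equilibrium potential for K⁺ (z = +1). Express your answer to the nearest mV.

After the shift: [K⁺]_out = 1.94, [K⁺]_in = 119 mmol/L.
E_new = (57.2/1)·log₁₀(1.94/119) = 57.20 · (-1.7877) = -102.26 mV

-102 mV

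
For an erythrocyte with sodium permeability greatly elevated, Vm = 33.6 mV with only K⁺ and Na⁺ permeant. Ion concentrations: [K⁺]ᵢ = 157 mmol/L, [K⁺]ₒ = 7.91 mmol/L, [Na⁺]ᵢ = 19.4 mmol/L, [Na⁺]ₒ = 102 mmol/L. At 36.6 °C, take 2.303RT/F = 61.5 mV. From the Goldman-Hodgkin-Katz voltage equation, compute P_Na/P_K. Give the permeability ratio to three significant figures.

Let α = P_Na/P_K. GHK: Vm = 61.5·log₁₀[(Kₒ + α·Naₒ)/(Kᵢ + α·Naᵢ)].
10^(Vm/61.5) = 10^(33.6/61.5) = 3.5184
So 3.5184·(Kᵢ + α·Naᵢ) = Kₒ + α·Naₒ → α = (3.5184·157.0 − 7.91) / (102.0 − 3.5184·19.4)
α = (552.4 − 7.91) / (102.0 − 68.26) = 544.5/33.74 = 16.14

16.1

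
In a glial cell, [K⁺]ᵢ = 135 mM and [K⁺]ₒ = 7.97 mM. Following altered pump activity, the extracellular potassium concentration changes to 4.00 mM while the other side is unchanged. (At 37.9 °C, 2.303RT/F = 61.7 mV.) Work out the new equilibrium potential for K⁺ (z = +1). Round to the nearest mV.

-94 mV

After the shift: [K⁺]_out = 4.00, [K⁺]_in = 135 mM.
E_new = (61.7/1)·log₁₀(4.00/135) = 61.70 · (-1.5283) = -94.29 mV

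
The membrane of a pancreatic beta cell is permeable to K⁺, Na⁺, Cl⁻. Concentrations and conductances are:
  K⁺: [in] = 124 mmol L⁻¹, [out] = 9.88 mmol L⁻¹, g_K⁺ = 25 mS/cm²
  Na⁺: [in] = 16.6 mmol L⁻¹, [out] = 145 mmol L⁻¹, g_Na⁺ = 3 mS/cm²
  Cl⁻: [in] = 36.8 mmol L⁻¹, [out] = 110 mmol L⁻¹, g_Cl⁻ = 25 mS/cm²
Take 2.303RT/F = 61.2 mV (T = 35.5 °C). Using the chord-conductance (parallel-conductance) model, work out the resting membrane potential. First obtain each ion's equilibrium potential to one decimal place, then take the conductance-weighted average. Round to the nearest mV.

E_K⁺ = (61.2/1)·log₁₀(9.88/124) = -67.2 mV
E_Na⁺ = (61.2/1)·log₁₀(145/16.6) = 57.6 mV
E_Cl⁻ = (61.2/-1)·log₁₀(110/36.8) = -29.1 mV
Vm = (Σ gᵢEᵢ)/(Σ gᵢ) = (25·-67.2 + 3·57.6 + 25·-29.1) / (25 + 3 + 25)
= -2234.70 / 53 = -42.16 mV

-42 mV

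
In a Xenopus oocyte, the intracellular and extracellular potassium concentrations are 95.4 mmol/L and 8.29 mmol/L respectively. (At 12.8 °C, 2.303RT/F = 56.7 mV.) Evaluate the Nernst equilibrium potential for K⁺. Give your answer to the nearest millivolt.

-60 mV

E = (56.7/z) · log₁₀([K⁺]_out/[K⁺]_in) with z = +1.
= (56.7/1) · log₁₀(8.29/95.4) = 56.70 · log₁₀(0.0869)
= 56.70 · (-1.0610) = -60.16 mV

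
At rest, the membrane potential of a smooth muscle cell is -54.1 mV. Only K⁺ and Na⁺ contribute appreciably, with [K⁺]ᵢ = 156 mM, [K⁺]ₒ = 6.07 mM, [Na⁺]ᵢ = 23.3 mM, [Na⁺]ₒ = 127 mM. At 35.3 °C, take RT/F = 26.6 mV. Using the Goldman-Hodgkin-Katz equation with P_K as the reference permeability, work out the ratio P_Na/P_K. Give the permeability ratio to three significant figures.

Let α = P_Na/P_K. GHK: Vm = 26.6·ln[(Kₒ + α·Naₒ)/(Kᵢ + α·Naᵢ)].
e^(Vm/26.6) = e^(-54.1/26.6) = 0.13083
So 0.13083·(Kᵢ + α·Naᵢ) = Kₒ + α·Naₒ → α = (0.13083·156.0 − 6.07) / (127.0 − 0.13083·23.3)
α = (20.41 − 6.07) / (127.0 − 3.048) = 14.34/124 = 0.1157

0.116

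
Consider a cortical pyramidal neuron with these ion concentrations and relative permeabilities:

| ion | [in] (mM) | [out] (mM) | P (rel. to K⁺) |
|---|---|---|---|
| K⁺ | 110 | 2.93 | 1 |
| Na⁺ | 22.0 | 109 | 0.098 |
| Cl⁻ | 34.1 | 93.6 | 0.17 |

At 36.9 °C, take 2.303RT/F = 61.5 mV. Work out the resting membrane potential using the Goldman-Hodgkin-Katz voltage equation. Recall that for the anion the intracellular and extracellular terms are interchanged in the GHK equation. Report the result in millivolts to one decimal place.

-50.4 mV

Vm = 61.5 · log₁₀[(Σ P·[cation]ₒ + Σ P·[anion]ᵢ) / (Σ P·[cation]ᵢ + Σ P·[anion]ₒ)]
Numerator = 1×2.93 + 0.098×109 + 0.17×34.1 = 19.41
Denominator = 1×110 + 0.098×22.0 + 0.17×93.6 = 128.1
Vm = 61.5 · log₁₀(0.15155) = 61.5 × (-0.8194) = -50.40 mV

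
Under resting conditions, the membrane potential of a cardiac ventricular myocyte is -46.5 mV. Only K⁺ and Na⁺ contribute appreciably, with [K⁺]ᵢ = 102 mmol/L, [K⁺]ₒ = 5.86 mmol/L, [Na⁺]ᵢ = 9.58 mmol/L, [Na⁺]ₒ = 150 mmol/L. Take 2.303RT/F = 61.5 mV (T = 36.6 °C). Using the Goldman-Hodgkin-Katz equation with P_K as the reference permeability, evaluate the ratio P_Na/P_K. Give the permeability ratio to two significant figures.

Let α = P_Na/P_K. GHK: Vm = 61.5·log₁₀[(Kₒ + α·Naₒ)/(Kᵢ + α·Naᵢ)].
10^(Vm/61.5) = 10^(-46.5/61.5) = 0.17535
So 0.17535·(Kᵢ + α·Naᵢ) = Kₒ + α·Naₒ → α = (0.17535·102.0 − 5.86) / (150.0 − 0.17535·9.58)
α = (17.89 − 5.86) / (150.0 − 1.68) = 12.03/148.3 = 0.08108

0.081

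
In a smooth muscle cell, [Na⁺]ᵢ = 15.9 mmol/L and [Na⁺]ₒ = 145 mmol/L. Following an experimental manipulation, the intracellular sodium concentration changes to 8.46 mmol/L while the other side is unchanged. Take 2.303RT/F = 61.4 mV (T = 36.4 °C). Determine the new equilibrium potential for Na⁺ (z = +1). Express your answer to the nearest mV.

76 mV

After the shift: [Na⁺]_out = 145, [Na⁺]_in = 8.46 mmol/L.
E_new = (61.4/1)·log₁₀(145/8.46) = 61.40 · (1.2340) = 75.77 mV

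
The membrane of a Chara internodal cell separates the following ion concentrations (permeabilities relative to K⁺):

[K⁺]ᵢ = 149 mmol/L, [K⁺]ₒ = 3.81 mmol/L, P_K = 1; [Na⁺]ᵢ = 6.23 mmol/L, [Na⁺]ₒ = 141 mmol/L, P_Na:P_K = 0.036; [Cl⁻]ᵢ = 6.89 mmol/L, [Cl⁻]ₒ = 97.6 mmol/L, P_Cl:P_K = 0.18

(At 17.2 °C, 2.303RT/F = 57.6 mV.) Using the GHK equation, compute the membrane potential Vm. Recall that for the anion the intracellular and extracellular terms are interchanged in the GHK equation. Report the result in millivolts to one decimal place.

-70.1 mV

Vm = 57.6 · log₁₀[(Σ P·[cation]ₒ + Σ P·[anion]ᵢ) / (Σ P·[cation]ᵢ + Σ P·[anion]ₒ)]
Numerator = 1×3.81 + 0.036×141 + 0.18×6.89 = 10.13
Denominator = 1×149 + 0.036×6.23 + 0.18×97.6 = 166.8
Vm = 57.6 · log₁₀(0.060711) = 57.6 × (-1.2167) = -70.08 mV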